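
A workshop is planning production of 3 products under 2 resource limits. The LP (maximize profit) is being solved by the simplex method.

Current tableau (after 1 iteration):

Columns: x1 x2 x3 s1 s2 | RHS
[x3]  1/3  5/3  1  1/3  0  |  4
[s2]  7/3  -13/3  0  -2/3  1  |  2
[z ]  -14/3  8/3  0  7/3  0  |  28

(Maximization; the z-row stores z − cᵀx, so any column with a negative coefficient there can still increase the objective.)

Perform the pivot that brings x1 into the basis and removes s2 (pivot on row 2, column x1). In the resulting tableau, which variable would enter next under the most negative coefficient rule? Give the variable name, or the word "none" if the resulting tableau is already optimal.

Pivot element 7/3. New z-row = old z-row − (-14/3)·(row 2/(7/3)).
Updated z-row coefficients: x1: 0, x2: -6, x3: 0, s1: 1, s2: 2.
The most negative is -6 in column x2, so x2 would enter next.

x2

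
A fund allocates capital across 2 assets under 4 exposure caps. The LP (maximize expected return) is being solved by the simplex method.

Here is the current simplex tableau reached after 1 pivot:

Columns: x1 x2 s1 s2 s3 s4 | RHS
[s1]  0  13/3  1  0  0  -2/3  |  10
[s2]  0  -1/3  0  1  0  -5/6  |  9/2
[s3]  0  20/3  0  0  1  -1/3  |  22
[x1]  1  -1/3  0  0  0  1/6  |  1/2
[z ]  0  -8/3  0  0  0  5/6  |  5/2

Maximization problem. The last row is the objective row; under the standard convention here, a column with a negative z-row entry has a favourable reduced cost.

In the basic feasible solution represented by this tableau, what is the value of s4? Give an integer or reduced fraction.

s4 is nonbasic (not in the basis column), so its value in the current BFS is 0.

0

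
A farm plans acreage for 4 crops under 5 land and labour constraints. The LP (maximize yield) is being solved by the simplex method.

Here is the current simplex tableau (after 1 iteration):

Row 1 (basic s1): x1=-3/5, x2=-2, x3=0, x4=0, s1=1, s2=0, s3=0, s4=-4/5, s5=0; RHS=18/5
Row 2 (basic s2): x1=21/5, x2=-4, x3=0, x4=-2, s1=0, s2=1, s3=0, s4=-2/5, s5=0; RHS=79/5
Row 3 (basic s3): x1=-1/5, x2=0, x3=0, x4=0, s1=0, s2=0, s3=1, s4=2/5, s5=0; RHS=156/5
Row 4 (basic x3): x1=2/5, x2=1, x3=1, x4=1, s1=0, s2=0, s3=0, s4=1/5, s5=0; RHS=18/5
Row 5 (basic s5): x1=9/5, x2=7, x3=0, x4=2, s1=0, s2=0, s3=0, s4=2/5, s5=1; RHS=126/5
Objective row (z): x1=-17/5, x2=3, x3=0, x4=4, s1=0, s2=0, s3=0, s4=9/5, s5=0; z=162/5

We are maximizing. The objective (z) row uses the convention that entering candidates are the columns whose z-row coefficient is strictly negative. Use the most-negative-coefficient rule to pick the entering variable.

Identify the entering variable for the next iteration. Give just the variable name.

x1

Objective-row coefficients: x1: -17/5, x2: 3, x3: 0, x4: 4, s1: 0, s2: 0, s3: 0, s4: 9/5, s5: 0.
The most negative is -17/5 in column x1, so x1 enters.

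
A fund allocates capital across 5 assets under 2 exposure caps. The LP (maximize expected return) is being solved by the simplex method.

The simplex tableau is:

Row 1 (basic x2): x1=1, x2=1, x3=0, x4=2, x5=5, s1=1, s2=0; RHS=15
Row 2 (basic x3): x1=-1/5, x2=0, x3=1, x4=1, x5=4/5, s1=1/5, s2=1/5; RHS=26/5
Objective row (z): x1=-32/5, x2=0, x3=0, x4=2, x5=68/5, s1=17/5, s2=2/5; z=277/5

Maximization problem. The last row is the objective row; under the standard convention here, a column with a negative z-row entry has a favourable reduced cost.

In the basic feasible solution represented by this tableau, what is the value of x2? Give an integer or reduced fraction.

x2 is basic (row 1); its value is the RHS of that row: 15.

15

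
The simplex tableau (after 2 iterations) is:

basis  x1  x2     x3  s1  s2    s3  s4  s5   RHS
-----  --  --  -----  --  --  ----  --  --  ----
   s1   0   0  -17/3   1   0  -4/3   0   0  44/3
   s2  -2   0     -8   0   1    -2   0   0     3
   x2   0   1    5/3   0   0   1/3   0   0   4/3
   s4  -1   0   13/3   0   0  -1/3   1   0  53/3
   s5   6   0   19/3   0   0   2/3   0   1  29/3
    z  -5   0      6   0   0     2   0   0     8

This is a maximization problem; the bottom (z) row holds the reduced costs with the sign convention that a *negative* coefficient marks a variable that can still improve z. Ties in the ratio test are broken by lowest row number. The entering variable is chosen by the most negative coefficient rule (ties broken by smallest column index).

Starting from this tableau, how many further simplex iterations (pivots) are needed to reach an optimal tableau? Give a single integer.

1

pivot: x1 in, s5 out → z = 289/18
No improving column remains; optimal.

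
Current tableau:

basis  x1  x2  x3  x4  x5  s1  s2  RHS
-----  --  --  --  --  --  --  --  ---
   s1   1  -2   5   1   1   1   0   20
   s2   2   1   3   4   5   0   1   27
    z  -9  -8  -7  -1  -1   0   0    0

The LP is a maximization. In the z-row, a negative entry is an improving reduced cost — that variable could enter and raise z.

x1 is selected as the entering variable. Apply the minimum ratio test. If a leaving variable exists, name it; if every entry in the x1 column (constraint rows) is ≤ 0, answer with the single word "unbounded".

s2

Ratios: row 1 (s1): 20/1 = 20; row 2 (s2): 27/2 = 27/2.
Minimum ratio is in the s2 row, so s2 leaves.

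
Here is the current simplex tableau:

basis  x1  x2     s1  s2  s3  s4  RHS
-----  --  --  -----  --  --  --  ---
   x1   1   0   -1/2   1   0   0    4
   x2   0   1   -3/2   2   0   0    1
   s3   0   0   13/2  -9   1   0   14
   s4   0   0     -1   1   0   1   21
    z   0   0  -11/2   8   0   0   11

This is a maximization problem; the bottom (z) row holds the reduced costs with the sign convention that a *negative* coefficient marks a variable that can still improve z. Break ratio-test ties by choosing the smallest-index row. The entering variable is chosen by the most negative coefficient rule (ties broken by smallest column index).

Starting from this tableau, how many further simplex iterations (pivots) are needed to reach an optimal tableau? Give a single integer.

1

pivot: s1 in, s3 out → z = 297/13
No improving column remains; optimal.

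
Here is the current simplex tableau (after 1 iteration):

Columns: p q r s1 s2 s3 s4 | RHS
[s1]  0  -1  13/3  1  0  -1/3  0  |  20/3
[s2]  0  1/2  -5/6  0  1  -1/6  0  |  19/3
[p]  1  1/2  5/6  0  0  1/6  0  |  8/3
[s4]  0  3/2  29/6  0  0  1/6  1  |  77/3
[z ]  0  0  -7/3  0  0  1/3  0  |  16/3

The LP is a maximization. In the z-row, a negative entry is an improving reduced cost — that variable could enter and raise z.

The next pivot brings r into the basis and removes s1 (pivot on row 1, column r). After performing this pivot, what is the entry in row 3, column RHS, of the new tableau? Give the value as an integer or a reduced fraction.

Pivot element is row 1, column r: 13/3.
Normalize row 1: new (row 1, RHS) = (20/3)/(13/3) = 20/13.
row 3 ← row 3 − (5/6)·(new row 1): 8/3 − (5/6)·(20/13) = 18/13.

18/13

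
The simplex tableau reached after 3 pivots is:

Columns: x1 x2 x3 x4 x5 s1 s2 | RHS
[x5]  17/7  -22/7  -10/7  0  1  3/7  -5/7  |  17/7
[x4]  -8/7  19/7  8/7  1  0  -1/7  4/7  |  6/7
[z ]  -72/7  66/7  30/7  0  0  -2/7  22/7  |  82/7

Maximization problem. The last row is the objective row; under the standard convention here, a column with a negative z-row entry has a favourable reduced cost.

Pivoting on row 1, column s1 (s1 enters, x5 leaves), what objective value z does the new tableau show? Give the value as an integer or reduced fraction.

40/3

Minimum ratio for s1: (17/7)/(3/7) = 17/3.
z changes by −(z-row coeff of s1)·ratio = −(-2/7)·(17/3) = 34/21.
New z = 82/7 + (34/21) = 40/3.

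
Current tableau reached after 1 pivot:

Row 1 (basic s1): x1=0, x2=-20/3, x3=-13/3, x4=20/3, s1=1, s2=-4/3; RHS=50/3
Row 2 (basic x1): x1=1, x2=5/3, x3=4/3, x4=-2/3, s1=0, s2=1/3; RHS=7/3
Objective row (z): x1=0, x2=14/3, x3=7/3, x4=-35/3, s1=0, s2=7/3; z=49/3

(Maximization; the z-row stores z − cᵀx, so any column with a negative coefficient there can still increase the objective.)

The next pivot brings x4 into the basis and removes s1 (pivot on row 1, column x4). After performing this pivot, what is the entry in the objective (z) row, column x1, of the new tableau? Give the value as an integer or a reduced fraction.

Pivot element is row 1, column x4: 20/3.
Normalize row 1: new (row 1, x1) = 0/(20/3) = 0.
z-row ← z-row − (-35/3)·(new row 1): 0 − (-35/3)·0 = 0.

0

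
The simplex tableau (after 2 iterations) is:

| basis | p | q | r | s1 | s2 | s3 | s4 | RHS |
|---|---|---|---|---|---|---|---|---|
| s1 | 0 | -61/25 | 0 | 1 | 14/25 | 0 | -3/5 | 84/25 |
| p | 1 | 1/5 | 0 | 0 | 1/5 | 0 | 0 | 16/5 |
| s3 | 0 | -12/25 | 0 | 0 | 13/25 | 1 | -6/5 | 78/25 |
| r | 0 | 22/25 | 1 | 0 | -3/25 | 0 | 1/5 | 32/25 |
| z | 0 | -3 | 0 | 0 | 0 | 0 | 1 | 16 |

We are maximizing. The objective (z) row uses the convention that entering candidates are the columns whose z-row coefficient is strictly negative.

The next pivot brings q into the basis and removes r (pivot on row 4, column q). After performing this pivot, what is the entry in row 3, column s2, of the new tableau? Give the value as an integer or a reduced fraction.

Pivot element is row 4, column q: 22/25.
Normalize row 4: new (row 4, s2) = (-3/25)/(22/25) = -3/22.
row 3 ← row 3 − (-12/25)·(new row 4): 13/25 − (-12/25)·(-3/22) = 5/11.

5/11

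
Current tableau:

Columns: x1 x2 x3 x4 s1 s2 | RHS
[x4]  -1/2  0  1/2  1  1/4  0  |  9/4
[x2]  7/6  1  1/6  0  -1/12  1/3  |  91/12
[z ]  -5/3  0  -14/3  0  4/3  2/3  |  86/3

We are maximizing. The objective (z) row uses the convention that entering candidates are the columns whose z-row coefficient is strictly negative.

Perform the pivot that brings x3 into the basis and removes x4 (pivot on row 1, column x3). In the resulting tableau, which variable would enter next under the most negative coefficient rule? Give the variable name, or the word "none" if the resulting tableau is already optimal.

x1

Pivot element 1/2. New z-row = old z-row − (-14/3)·(row 1/(1/2)).
Updated z-row coefficients: x1: -19/3, x2: 0, x3: 0, x4: 28/3, s1: 11/3, s2: 2/3.
The most negative is -19/3 in column x1, so x1 would enter next.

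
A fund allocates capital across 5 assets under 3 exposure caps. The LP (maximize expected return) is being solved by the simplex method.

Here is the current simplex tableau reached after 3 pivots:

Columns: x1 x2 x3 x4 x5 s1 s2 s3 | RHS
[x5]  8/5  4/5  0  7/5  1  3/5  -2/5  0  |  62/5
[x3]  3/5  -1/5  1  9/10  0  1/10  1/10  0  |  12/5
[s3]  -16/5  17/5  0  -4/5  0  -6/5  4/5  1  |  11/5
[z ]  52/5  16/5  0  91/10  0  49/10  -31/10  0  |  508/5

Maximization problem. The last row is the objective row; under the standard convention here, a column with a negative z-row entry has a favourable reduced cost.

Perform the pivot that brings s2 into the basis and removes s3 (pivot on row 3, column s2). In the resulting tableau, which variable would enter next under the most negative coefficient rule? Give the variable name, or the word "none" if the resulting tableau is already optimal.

Pivot element 4/5. New z-row = old z-row − (-31/10)·(row 3/(4/5)).
Updated z-row coefficients: x1: -2, x2: 131/8, x3: 0, x4: 6, x5: 0, s1: 1/4, s2: 0, s3: 31/8.
The most negative is -2 in column x1, so x1 would enter next.

x1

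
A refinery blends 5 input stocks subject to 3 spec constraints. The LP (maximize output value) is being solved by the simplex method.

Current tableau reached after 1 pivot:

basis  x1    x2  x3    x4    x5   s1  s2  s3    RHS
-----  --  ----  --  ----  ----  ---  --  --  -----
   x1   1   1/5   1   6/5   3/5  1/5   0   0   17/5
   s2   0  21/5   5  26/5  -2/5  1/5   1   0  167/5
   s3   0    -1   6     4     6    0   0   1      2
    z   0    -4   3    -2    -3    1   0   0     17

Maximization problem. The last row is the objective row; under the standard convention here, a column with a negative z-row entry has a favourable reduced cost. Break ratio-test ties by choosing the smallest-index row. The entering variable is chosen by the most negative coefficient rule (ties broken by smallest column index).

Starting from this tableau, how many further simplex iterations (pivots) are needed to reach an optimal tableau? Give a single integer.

pivot: x2 in, s2 out → z = 1025/21
pivot: x5 in, s3 out → z = 6759/124
No improving column remains; optimal.

2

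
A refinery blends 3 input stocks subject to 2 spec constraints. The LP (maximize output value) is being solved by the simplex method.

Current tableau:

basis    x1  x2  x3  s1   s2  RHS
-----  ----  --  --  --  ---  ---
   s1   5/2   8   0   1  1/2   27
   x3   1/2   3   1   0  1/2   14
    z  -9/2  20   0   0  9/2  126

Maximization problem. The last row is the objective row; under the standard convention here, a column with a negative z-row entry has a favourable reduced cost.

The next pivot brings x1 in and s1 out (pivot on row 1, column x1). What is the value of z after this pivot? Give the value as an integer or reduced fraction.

873/5

Minimum ratio for x1: 27/(5/2) = 54/5.
z changes by −(z-row coeff of x1)·ratio = −(-9/2)·(54/5) = 243/5.
New z = 126 + (243/5) = 873/5.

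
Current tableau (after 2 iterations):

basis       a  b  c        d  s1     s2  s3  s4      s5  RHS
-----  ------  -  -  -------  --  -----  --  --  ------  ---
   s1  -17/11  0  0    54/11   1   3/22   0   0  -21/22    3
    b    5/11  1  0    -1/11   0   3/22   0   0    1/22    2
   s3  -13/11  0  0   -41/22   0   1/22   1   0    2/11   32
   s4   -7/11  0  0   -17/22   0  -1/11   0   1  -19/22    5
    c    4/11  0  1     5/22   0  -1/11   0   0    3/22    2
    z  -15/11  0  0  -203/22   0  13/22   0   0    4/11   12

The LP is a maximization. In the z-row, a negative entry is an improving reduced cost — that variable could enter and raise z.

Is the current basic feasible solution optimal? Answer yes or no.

Column a has objective-row coefficient -15/11, which is negative; an improving pivot exists, so not yet optimal.

no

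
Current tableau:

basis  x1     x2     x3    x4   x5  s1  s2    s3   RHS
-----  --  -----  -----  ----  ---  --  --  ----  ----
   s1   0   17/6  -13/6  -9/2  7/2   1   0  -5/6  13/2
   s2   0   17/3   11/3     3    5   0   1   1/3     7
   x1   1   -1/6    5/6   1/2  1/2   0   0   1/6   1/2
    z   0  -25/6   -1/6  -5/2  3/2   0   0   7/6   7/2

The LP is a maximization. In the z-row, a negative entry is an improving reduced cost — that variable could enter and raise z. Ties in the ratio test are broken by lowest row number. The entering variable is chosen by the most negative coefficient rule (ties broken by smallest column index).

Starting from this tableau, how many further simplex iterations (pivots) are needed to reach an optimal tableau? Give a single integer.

2

pivot: x2 in, s2 out → z = 147/17
pivot: x4 in, x1 out → z = 9
No improving column remains; optimal.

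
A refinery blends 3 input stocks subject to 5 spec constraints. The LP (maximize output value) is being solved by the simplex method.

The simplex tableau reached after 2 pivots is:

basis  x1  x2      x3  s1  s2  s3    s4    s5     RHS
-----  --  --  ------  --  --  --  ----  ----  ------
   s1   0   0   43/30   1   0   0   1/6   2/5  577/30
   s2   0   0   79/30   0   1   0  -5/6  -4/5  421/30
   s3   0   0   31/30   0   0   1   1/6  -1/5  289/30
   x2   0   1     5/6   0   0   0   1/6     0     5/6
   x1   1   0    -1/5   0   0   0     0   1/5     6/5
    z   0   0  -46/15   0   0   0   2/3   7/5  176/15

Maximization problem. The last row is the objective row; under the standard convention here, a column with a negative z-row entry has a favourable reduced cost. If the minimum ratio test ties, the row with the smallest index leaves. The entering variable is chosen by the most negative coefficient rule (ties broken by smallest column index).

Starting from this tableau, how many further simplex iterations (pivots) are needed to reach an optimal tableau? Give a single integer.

pivot: x3 in, x2 out → z = 74/5
No improving column remains; optimal.

1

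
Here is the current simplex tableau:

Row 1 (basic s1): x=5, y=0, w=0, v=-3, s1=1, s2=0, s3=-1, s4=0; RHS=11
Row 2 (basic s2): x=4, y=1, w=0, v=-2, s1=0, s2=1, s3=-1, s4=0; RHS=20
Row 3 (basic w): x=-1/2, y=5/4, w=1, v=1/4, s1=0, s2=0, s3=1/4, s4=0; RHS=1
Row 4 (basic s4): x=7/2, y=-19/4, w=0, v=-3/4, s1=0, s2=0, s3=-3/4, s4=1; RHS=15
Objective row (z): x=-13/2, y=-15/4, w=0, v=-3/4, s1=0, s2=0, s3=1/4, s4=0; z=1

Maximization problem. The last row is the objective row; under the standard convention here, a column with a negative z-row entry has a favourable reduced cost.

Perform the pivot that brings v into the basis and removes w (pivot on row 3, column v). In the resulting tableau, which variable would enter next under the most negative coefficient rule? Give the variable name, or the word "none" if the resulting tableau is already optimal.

Pivot element 1/4. New z-row = old z-row − (-3/4)·(row 3/(1/4)).
Updated z-row coefficients: x: -8, y: 0, w: 3, v: 0, s1: 0, s2: 0, s3: 1, s4: 0.
The most negative is -8 in column x, so x would enter next.

x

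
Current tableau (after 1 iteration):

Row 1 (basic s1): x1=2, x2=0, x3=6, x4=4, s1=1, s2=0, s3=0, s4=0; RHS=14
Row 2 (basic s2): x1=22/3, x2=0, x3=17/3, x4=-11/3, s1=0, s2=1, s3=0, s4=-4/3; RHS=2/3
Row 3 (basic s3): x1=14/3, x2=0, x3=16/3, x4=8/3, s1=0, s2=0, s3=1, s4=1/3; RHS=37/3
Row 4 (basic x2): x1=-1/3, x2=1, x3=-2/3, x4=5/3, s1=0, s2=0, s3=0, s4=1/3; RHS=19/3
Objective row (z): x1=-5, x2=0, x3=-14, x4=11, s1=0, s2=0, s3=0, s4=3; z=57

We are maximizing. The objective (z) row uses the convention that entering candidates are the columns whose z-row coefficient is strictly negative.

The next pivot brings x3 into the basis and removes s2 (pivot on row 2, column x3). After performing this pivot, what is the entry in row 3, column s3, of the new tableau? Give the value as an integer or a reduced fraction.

1

Pivot element is row 2, column x3: 17/3.
Normalize row 2: new (row 2, s3) = 0/(17/3) = 0.
row 3 ← row 3 − (16/3)·(new row 2): 1 − (16/3)·0 = 1.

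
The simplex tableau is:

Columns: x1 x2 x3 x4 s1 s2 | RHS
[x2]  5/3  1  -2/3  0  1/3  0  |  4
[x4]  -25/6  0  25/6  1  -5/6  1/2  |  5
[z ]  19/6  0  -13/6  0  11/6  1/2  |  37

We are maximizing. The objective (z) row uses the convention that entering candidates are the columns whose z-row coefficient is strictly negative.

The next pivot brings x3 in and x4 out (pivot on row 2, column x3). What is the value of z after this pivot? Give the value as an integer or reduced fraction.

Minimum ratio for x3: 5/(25/6) = 6/5.
z changes by −(z-row coeff of x3)·ratio = −(-13/6)·(6/5) = 13/5.
New z = 37 + (13/5) = 198/5.

198/5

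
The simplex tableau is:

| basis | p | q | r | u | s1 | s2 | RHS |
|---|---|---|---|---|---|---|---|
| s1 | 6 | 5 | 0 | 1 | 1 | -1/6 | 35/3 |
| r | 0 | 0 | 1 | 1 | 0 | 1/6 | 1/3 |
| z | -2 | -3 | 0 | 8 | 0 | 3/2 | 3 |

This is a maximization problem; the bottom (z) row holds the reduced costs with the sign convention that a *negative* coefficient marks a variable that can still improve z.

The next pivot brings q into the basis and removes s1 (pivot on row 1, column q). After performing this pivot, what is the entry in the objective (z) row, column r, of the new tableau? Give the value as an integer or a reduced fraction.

0

Pivot element is row 1, column q: 5.
Normalize row 1: new (row 1, r) = 0/5 = 0.
z-row ← z-row − (-3)·(new row 1): 0 − (-3)·0 = 0.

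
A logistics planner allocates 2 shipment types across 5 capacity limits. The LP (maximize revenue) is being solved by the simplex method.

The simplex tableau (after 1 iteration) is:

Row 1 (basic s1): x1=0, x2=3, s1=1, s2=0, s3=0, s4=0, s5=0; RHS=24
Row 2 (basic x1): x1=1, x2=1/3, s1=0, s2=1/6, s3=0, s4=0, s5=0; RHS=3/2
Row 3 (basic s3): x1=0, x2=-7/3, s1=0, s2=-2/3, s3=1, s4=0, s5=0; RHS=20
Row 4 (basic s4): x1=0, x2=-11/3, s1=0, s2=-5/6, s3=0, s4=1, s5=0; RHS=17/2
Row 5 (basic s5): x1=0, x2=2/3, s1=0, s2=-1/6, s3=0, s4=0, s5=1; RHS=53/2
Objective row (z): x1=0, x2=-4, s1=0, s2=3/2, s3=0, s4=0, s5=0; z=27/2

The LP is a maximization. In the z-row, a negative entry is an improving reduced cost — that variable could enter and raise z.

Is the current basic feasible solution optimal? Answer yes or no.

no

Column x2 has objective-row coefficient -4, which is negative; an improving pivot exists, so not yet optimal.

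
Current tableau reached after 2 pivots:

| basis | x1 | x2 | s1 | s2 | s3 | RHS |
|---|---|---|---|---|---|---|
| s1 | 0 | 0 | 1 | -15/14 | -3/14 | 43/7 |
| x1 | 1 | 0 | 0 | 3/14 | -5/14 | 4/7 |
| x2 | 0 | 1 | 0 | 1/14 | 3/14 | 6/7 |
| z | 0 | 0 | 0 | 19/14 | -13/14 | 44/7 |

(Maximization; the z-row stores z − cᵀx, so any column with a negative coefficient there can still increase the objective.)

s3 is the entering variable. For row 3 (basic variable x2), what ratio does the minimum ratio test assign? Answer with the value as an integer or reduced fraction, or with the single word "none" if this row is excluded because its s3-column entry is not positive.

4

Ratio = RHS / (s3 entry) = (6/7) / (3/14) = 4.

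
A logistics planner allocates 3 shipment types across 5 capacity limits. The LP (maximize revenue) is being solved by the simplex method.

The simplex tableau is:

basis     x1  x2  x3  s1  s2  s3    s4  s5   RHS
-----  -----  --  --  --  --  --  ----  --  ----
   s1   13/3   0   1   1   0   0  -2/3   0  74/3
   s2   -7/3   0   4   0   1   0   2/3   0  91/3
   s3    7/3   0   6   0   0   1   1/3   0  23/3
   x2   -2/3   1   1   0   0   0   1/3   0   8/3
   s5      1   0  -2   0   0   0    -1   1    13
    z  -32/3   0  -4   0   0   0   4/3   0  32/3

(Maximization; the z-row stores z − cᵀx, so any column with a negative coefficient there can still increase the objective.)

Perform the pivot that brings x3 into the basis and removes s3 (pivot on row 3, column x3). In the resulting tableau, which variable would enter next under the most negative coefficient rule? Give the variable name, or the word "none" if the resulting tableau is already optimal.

x1

Pivot element 6. New z-row = old z-row − (-4)·(row 3/6).
Updated z-row coefficients: x1: -82/9, x2: 0, x3: 0, s1: 0, s2: 0, s3: 2/3, s4: 14/9, s5: 0.
The most negative is -82/9 in column x1, so x1 would enter next.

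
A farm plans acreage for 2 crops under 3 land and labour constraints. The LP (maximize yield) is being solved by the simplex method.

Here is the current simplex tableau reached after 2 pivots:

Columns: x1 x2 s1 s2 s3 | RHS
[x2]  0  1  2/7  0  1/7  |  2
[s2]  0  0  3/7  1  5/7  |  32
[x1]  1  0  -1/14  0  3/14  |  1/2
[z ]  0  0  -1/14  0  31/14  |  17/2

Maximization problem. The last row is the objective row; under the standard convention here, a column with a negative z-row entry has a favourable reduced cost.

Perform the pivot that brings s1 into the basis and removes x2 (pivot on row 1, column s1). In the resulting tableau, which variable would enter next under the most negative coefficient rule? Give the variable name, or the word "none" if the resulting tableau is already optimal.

Pivot element 2/7. New z-row = old z-row − (-1/14)·(row 1/(2/7)).
Updated z-row coefficients: x1: 0, x2: 1/4, s1: 0, s2: 0, s3: 9/4.
No coefficient is strictly negative; the tableau after this pivot is optimal.

none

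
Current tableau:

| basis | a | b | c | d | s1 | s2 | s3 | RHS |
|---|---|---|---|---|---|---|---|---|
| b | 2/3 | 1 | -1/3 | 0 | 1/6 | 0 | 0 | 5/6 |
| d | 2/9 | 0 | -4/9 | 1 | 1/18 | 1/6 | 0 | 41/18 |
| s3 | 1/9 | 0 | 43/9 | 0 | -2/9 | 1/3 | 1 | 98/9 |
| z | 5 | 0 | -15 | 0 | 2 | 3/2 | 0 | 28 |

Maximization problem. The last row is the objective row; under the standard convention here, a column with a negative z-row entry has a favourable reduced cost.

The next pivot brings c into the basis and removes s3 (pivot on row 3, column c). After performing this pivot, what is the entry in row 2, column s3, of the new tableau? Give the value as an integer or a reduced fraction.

Pivot element is row 3, column c: 43/9.
Normalize row 3: new (row 3, s3) = 1/(43/9) = 9/43.
row 2 ← row 2 − (-4/9)·(new row 3): 0 − (-4/9)·(9/43) = 4/43.

4/43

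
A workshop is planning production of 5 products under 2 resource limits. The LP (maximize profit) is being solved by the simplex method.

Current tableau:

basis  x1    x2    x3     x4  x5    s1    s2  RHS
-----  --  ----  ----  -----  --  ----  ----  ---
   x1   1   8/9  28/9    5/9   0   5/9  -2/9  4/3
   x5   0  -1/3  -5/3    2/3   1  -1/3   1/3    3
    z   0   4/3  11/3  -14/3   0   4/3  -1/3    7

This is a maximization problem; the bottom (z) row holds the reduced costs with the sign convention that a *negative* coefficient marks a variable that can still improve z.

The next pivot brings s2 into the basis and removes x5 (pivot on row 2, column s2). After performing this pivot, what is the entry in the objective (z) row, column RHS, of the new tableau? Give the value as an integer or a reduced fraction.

Pivot element is row 2, column s2: 1/3.
Normalize row 2: new (row 2, RHS) = 3/(1/3) = 9.
z-row ← z-row − (-1/3)·(new row 2): 7 − (-1/3)·9 = 10.

10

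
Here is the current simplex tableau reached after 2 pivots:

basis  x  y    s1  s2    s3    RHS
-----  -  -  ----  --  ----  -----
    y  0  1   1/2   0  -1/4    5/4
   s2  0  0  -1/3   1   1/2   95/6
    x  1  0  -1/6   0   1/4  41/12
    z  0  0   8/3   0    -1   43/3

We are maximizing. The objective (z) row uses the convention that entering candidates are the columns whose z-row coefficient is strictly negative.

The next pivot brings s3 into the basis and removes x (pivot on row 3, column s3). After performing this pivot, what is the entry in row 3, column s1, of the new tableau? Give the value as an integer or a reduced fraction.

-2/3

Pivot element is row 3, column s3: 1/4.
Normalize row 3: new (row 3, s1) = (-1/6)/(1/4) = -2/3.
Row 3 is the pivot row, so the entry is -2/3.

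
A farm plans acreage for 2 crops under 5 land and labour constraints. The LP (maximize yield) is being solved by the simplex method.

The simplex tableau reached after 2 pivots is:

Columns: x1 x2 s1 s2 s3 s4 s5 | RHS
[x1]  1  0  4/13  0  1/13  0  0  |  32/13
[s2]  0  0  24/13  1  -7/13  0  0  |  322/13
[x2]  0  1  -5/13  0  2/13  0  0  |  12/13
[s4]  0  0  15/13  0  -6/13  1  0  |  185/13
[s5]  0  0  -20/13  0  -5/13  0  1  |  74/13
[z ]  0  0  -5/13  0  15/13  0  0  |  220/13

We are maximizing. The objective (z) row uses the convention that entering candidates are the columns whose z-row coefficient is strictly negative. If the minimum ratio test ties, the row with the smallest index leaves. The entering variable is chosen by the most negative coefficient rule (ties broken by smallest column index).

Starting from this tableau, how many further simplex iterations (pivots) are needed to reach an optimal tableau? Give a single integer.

pivot: s1 in, x1 out → z = 20
No improving column remains; optimal.

1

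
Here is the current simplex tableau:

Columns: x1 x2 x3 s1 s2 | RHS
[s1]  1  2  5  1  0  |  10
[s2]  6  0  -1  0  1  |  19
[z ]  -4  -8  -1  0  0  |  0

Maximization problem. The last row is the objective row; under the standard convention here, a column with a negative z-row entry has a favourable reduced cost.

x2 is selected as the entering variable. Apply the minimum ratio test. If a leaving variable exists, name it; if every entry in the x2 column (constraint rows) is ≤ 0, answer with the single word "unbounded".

s1

Ratios: row 1 (s1): 10/2 = 5; row 2 (s2): entry 0 ≤ 0, skip.
Minimum ratio is in the s1 row, so s1 leaves.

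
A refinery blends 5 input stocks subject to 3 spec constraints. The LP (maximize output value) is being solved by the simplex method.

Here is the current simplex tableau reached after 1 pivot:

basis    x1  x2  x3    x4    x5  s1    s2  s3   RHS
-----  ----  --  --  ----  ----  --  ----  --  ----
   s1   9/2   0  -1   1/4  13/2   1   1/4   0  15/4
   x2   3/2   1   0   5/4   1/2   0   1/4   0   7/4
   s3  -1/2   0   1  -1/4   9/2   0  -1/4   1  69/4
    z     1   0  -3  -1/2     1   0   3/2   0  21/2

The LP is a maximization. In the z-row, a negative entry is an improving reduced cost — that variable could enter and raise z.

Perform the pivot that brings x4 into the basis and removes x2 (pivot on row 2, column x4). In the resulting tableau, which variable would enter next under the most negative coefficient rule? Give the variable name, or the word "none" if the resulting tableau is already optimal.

x3

Pivot element 5/4. New z-row = old z-row − (-1/2)·(row 2/(5/4)).
Updated z-row coefficients: x1: 8/5, x2: 2/5, x3: -3, x4: 0, x5: 6/5, s1: 0, s2: 8/5, s3: 0.
The most negative is -3 in column x3, so x3 would enter next.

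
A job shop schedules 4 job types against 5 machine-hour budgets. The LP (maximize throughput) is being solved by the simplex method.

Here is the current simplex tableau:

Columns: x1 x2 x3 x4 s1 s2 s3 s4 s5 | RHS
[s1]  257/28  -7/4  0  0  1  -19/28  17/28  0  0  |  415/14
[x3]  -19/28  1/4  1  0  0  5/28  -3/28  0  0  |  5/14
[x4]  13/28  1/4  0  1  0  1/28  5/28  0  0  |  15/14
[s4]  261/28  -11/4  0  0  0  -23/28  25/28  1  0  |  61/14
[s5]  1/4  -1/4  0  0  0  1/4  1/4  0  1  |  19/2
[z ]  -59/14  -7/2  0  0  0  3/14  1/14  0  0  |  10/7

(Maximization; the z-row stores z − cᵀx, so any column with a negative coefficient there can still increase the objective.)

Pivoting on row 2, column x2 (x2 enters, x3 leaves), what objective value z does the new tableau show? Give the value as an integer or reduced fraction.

45/7

Minimum ratio for x2: (5/14)/(1/4) = 10/7.
z changes by −(z-row coeff of x2)·ratio = −(-7/2)·(10/7) = 5.
New z = 10/7 + 5 = 45/7.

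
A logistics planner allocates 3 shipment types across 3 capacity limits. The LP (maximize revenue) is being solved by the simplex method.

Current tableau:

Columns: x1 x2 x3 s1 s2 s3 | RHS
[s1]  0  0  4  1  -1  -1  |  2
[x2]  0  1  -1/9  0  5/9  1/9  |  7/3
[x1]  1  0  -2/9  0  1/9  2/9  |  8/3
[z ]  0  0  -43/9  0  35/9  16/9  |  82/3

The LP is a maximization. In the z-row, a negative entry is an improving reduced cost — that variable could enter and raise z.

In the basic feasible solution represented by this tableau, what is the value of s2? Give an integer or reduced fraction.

s2 is nonbasic (not in the basis column), so its value in the current BFS is 0.

0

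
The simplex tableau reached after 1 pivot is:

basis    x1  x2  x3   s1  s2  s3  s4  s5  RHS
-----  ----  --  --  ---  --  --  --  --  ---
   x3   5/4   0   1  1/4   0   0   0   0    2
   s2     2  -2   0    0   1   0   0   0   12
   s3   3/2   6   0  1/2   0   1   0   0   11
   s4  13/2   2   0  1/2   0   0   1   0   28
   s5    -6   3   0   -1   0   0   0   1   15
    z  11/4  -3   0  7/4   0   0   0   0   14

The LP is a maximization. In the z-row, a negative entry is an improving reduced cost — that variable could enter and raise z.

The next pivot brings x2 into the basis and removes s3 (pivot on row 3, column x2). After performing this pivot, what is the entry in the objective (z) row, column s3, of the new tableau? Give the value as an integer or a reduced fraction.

Pivot element is row 3, column x2: 6.
Normalize row 3: new (row 3, s3) = 1/6 = 1/6.
z-row ← z-row − (-3)·(new row 3): 0 − (-3)·(1/6) = 1/2.

1/2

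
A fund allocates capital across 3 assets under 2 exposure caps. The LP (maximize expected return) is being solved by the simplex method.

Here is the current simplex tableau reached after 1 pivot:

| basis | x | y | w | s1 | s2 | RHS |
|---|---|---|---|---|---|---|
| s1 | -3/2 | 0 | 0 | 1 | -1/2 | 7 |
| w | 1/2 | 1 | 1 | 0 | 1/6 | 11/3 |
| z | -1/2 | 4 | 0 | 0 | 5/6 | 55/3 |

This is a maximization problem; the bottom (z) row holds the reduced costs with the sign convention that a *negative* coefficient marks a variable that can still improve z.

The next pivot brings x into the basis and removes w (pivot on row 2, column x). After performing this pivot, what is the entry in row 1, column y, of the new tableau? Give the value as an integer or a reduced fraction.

3

Pivot element is row 2, column x: 1/2.
Normalize row 2: new (row 2, y) = 1/(1/2) = 2.
row 1 ← row 1 − (-3/2)·(new row 2): 0 − (-3/2)·2 = 3.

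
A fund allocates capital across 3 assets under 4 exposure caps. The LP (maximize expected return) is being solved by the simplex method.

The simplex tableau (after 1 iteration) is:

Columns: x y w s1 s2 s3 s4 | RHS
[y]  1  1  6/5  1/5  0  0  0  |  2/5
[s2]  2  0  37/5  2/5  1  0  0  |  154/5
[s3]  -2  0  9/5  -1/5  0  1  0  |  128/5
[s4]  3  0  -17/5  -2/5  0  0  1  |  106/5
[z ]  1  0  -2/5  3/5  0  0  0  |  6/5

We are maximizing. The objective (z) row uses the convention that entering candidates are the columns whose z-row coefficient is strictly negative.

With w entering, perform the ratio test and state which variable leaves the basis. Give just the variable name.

y

Ratios: row 1 (y): (2/5)/(6/5) = 1/3; row 2 (s2): (154/5)/(37/5) = 154/37; row 3 (s3): (128/5)/(9/5) = 128/9; row 4 (s4): entry -17/5 ≤ 0, skip.
Minimum ratio 1/3 is in the y row, so y leaves.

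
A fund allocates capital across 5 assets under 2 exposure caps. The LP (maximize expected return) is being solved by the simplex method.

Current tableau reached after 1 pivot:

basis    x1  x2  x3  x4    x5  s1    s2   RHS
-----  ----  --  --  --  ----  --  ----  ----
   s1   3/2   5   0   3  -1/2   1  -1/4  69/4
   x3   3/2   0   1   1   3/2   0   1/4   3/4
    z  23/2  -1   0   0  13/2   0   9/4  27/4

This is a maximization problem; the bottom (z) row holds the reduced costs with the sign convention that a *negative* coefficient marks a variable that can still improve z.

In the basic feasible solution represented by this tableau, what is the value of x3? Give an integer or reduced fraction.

x3 is basic (row 2); its value is the RHS of that row: 3/4.

3/4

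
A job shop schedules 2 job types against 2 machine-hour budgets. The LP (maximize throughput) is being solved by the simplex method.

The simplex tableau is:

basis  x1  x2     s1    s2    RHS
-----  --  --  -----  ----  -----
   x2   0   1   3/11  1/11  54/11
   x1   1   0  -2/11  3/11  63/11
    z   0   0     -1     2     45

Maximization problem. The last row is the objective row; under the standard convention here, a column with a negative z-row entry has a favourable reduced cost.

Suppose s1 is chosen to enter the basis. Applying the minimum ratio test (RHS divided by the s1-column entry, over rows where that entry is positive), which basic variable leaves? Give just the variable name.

x2

Ratios: row 1 (x2): (54/11)/(3/11) = 18; row 2 (x1): entry -2/11 ≤ 0, skip.
Minimum ratio 18 is in the x2 row, so x2 leaves.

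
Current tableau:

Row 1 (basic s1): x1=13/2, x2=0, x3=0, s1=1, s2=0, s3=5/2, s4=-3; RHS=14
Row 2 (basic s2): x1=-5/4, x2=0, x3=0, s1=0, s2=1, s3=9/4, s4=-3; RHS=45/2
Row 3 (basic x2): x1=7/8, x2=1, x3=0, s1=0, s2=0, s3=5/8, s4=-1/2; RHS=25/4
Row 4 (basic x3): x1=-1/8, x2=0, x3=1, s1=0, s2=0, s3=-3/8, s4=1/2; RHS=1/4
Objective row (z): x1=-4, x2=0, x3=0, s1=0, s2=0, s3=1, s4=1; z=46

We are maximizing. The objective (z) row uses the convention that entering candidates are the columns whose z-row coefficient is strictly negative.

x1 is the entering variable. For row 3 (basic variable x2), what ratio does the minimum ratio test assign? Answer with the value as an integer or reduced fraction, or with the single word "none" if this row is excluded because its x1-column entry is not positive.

Ratio = RHS / (x1 entry) = (25/4) / (7/8) = 50/7.

50/7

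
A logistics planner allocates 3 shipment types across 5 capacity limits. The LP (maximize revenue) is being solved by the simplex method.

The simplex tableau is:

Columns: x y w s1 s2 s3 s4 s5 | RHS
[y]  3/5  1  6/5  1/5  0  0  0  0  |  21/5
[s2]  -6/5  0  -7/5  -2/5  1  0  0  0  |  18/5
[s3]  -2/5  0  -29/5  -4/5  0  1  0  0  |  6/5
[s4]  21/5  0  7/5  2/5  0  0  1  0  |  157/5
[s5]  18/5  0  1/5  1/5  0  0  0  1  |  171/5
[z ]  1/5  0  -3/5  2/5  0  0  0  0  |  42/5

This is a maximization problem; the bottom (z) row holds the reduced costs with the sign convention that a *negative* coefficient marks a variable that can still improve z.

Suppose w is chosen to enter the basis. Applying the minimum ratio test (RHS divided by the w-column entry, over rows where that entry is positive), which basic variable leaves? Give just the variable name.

Ratios: row 1 (y): (21/5)/(6/5) = 7/2; row 2 (s2): entry -7/5 ≤ 0, skip; row 3 (s3): entry -29/5 ≤ 0, skip; row 4 (s4): (157/5)/(7/5) = 157/7; row 5 (s5): (171/5)/(1/5) = 171.
Minimum ratio 7/2 is in the y row, so y leaves.

y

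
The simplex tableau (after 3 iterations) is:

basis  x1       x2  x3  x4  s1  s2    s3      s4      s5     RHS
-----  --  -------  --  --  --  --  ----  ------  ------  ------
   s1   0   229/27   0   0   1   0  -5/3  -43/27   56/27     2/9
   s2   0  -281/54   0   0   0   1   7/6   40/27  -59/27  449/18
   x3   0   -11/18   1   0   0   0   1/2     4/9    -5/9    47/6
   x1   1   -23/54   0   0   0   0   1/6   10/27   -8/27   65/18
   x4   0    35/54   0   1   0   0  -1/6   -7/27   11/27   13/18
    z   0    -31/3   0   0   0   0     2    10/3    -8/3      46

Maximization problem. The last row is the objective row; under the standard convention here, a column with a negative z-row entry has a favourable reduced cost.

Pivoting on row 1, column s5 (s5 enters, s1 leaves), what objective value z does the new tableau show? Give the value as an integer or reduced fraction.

324/7

Minimum ratio for s5: (2/9)/(56/27) = 3/28.
z changes by −(z-row coeff of s5)·ratio = −(-8/3)·(3/28) = 2/7.
New z = 46 + (2/7) = 324/7.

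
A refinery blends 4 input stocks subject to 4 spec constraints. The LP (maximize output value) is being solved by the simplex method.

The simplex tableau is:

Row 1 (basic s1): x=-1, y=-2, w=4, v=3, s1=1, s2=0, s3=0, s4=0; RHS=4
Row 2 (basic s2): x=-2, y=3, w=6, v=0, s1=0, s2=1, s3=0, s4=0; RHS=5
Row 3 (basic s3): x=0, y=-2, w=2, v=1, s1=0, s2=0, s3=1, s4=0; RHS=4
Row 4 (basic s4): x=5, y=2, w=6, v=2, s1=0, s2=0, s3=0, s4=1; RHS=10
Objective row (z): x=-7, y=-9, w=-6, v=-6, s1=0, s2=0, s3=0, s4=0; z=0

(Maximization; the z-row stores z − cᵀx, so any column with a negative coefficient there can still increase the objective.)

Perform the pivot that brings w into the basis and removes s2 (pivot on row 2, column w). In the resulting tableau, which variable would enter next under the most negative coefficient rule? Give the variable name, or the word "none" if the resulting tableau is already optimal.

x

Pivot element 6. New z-row = old z-row − (-6)·(row 2/6).
Updated z-row coefficients: x: -9, y: -6, w: 0, v: -6, s1: 0, s2: 1, s3: 0, s4: 0.
The most negative is -9 in column x, so x would enter next.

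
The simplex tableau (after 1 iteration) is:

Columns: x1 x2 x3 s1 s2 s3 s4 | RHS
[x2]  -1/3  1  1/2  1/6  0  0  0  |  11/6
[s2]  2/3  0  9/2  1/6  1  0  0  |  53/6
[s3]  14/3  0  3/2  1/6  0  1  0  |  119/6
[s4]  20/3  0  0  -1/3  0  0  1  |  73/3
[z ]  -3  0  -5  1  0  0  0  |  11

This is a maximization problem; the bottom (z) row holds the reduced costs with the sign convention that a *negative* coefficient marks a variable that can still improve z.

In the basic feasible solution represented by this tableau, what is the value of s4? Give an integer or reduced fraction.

73/3

s4 is basic (row 4); its value is the RHS of that row: 73/3.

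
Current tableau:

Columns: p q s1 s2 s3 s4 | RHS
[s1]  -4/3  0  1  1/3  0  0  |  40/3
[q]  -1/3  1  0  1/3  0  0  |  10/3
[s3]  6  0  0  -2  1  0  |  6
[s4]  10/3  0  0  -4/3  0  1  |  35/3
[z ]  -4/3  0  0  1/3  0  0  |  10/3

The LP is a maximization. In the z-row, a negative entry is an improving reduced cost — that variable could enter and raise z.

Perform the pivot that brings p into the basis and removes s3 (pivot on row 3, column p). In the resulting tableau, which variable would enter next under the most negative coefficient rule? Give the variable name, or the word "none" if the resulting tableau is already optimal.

s2

Pivot element 6. New z-row = old z-row − (-4/3)·(row 3/6).
Updated z-row coefficients: p: 0, q: 0, s1: 0, s2: -1/9, s3: 2/9, s4: 0.
The most negative is -1/9 in column s2, so s2 would enter next.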